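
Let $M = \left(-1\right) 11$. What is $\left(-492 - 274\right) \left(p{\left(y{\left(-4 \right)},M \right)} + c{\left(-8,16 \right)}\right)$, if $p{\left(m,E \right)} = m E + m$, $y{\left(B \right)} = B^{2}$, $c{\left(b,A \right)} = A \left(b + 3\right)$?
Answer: $183840$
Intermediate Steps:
$c{\left(b,A \right)} = A \left(3 + b\right)$
$M = -11$
$p{\left(m,E \right)} = m + E m$ ($p{\left(m,E \right)} = E m + m = m + E m$)
$\left(-492 - 274\right) \left(p{\left(y{\left(-4 \right)},M \right)} + c{\left(-8,16 \right)}\right) = \left(-492 - 274\right) \left(\left(-4\right)^{2} \left(1 - 11\right) + 16 \left(3 - 8\right)\right) = - 766 \left(16 \left(-10\right) + 16 \left(-5\right)\right) = - 766 \left(-160 - 80\right) = \left(-766\right) \left(-240\right) = 183840$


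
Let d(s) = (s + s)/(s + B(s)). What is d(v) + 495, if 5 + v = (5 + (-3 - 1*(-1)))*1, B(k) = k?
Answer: 496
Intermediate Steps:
v = -2 (v = -5 + (5 + (-3 - 1*(-1)))*1 = -5 + (5 + (-3 + 1))*1 = -5 + (5 - 2)*1 = -5 + 3*1 = -5 + 3 = -2)
d(s) = 1 (d(s) = (s + s)/(s + s) = (2*s)/((2*s)) = (2*s)*(1/(2*s)) = 1)
d(v) + 495 = 1 + 495 = 496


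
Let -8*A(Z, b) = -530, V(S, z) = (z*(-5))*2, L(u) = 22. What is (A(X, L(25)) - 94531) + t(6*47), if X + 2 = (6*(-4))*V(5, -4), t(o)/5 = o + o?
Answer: -366579/4 ≈ -91645.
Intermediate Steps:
V(S, z) = -10*z (V(S, z) = -5*z*2 = -10*z)
t(o) = 10*o (t(o) = 5*(o + o) = 5*(2*o) = 10*o)
X = -962 (X = -2 + (6*(-4))*(-10*(-4)) = -2 - 24*40 = -2 - 960 = -962)
A(Z, b) = 265/4 (A(Z, b) = -⅛*(-530) = 265/4)
(A(X, L(25)) - 94531) + t(6*47) = (265/4 - 94531) + 10*(6*47) = -377859/4 + 10*282 = -377859/4 + 2820 = -366579/4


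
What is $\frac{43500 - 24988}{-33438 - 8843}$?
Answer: $- \frac{18512}{42281} \approx -0.43783$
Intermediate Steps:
$\frac{43500 - 24988}{-33438 - 8843} = \frac{18512}{-33438 - 8843} = \frac{18512}{-42281} = 18512 \left(- \frac{1}{42281}\right) = - \frac{18512}{42281}$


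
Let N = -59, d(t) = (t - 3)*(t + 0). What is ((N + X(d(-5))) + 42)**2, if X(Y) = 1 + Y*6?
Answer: 50176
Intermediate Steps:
d(t) = t*(-3 + t) (d(t) = (-3 + t)*t = t*(-3 + t))
X(Y) = 1 + 6*Y
((N + X(d(-5))) + 42)**2 = ((-59 + (1 + 6*(-5*(-3 - 5)))) + 42)**2 = ((-59 + (1 + 6*(-5*(-8)))) + 42)**2 = ((-59 + (1 + 6*40)) + 42)**2 = ((-59 + (1 + 240)) + 42)**2 = ((-59 + 241) + 42)**2 = (182 + 42)**2 = 224**2 = 50176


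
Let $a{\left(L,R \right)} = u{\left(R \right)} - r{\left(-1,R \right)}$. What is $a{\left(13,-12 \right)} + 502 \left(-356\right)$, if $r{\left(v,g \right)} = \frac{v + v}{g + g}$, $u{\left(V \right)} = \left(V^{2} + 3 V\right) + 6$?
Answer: $- \frac{2143177}{12} \approx -1.786 \cdot 10^{5}$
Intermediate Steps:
$u{\left(V \right)} = 6 + V^{2} + 3 V$
$r{\left(v,g \right)} = \frac{v}{g}$ ($r{\left(v,g \right)} = \frac{2 v}{2 g} = 2 v \frac{1}{2 g} = \frac{v}{g}$)
$a{\left(L,R \right)} = 6 + \frac{1}{R} + R^{2} + 3 R$ ($a{\left(L,R \right)} = \left(6 + R^{2} + 3 R\right) - - \frac{1}{R} = \left(6 + R^{2} + 3 R\right) + \frac{1}{R} = 6 + \frac{1}{R} + R^{2} + 3 R$)
$a{\left(13,-12 \right)} + 502 \left(-356\right) = \left(6 + \frac{1}{-12} + \left(-12\right)^{2} + 3 \left(-12\right)\right) + 502 \left(-356\right) = \left(6 - \frac{1}{12} + 144 - 36\right) - 178712 = \frac{1367}{12} - 178712 = - \frac{2143177}{12}$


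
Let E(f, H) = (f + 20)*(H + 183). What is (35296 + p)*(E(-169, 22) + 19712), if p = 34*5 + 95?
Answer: -385232313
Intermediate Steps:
E(f, H) = (20 + f)*(183 + H)
p = 265 (p = 170 + 95 = 265)
(35296 + p)*(E(-169, 22) + 19712) = (35296 + 265)*((3660 + 20*22 + 183*(-169) + 22*(-169)) + 19712) = 35561*((3660 + 440 - 30927 - 3718) + 19712) = 35561*(-30545 + 19712) = 35561*(-10833) = -385232313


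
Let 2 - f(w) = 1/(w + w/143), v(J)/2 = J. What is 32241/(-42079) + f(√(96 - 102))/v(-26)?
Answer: -880345/1094054 - 11*I*√6/3456 ≈ -0.80466 - 0.0077964*I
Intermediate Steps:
v(J) = 2*J
f(w) = 2 - 143/(144*w) (f(w) = 2 - 1/(w + w/143) = 2 - 1/(144*w/143) = 2 - 143/(144*w))
32241/(-42079) + f(√(96 - 102))/v(-26) = 32241/(-42079) + (2 - 143/(144*√(96 - 102)))/((2*(-26))) = 32241*(-1/42079) + (2 - 143*(-I*√6/6)/144)/(-52) = -32241/42079 + (2 - 143*(-I*√6/6)/144)*(-1/52) = -32241/42079 + (2 - (-143)*I*√6/864)*(-1/52) = -32241/42079 + (2 + 143*I*√6/864)*(-1/52) = -32241/42079 + (-1/26 - 11*I*√6/3456) = -880345/1094054 - 11*I*√6/3456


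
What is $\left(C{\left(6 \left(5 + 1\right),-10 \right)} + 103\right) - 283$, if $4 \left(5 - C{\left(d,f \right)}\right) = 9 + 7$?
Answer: $-179$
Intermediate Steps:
$C{\left(d,f \right)} = 1$ ($C{\left(d,f \right)} = 5 - \frac{9 + 7}{4} = 5 - 4 = 1$)
$\left(C{\left(6 \left(5 + 1\right),-10 \right)} + 103\right) - 283 = \left(1 + 103\right) - 283 = 104 - 283 = -179$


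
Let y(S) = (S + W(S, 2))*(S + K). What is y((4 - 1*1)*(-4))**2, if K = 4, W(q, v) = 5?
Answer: 3136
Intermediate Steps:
y(S) = (4 + S)*(5 + S) (y(S) = (S + 5)*(S + 4) = (5 + S)*(4 + S) = (4 + S)*(5 + S))
y((4 - 1*1)*(-4))**2 = (20 + ((4 - 1*1)*(-4))**2 + 9*((4 - 1*1)*(-4)))**2 = (20 + ((4 - 1)*(-4))**2 + 9*((4 - 1)*(-4)))**2 = (20 + (3*(-4))**2 + 9*(3*(-4)))**2 = (20 + (-12)**2 + 9*(-12))**2 = (20 + 144 - 108)**2 = 56**2 = 3136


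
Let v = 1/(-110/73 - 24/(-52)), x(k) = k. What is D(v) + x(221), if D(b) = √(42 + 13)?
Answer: 221 + √55 ≈ 228.42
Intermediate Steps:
v = -949/992 (v = 1/(-110*1/73 - 24*(-1/52)) = 1/(-110/73 + 6/13) = 1/(-992/949) = -949/992 ≈ -0.95665)
D(b) = √55
D(v) + x(221) = √55 + 221 = 221 + √55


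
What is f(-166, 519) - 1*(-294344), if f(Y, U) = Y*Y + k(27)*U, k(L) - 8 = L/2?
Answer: 666117/2 ≈ 3.3306e+5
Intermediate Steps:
k(L) = 8 + L/2
f(Y, U) = Y**2 + 43*U/2 (f(Y, U) = Y*Y + (8 + (1/2)*27)*U = Y**2 + (8 + 27/2)*U = Y**2 + 43*U/2)
f(-166, 519) - 1*(-294344) = ((-166)**2 + (43/2)*519) - 1*(-294344) = (27556 + 22317/2) + 294344 = 77429/2 + 294344 = 666117/2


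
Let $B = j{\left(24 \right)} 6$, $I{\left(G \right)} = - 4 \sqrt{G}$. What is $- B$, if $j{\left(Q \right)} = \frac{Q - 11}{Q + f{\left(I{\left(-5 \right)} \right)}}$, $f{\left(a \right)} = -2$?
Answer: $- \frac{39}{11} \approx -3.5455$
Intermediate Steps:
$j{\left(Q \right)} = \frac{-11 + Q}{-2 + Q}$ ($j{\left(Q \right)} = \frac{Q - 11}{Q - 2} = \frac{-11 + Q}{-2 + Q}$)
$B = \frac{39}{11}$ ($B = \frac{-11 + 24}{-2 + 24} \cdot 6 = \frac{1}{22} \cdot 13 \cdot 6 = \frac{13}{22} \cdot 6 = \frac{39}{11} \approx 3.5455$)
$- B = \left(-1\right) \frac{39}{11} = - \frac{39}{11}$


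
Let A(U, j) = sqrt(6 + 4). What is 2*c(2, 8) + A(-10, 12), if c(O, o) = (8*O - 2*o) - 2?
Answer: -4 + sqrt(10) ≈ -0.83772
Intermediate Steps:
A(U, j) = sqrt(10)
c(O, o) = -2 - 2*o + 8*O (c(O, o) = (-2*o + 8*O) - 2 = -2 - 2*o + 8*O)
2*c(2, 8) + A(-10, 12) = 2*(-2 - 2*8 + 8*2) + sqrt(10) = 2*(-2 - 16 + 16) + sqrt(10) = 2*(-2) + sqrt(10) = -4 + sqrt(10)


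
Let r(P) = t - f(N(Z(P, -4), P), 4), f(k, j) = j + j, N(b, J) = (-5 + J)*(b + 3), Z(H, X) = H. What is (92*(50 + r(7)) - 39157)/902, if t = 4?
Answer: -3175/82 ≈ -38.719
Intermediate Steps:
N(b, J) = (-5 + J)*(3 + b)
f(k, j) = 2*j
r(P) = -4 (r(P) = 4 - 2*4 = 4 - 1*8 = 4 - 8 = -4)
(92*(50 + r(7)) - 39157)/902 = (92*(50 - 4) - 39157)/902 = (92*46 - 39157)*(1/902) = (4232 - 39157)*(1/902) = -34925*1/902 = -3175/82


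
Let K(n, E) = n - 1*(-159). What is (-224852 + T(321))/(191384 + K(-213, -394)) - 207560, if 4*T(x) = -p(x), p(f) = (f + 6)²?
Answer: -158850825537/765320 ≈ -2.0756e+5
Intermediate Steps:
p(f) = (6 + f)²
K(n, E) = 159 + n (K(n, E) = n + 159 = 159 + n)
T(x) = -(6 + x)²/4 (T(x) = (-(6 + x)²)/4 = -(6 + x)²/4)
(-224852 + T(321))/(191384 + K(-213, -394)) - 207560 = (-224852 - (6 + 321)²/4)/(191384 + (159 - 213)) - 207560 = (-224852 - ¼*327²)/(191384 - 54) - 207560 = (-224852 - ¼*106929)/191330 - 207560 = (-224852 - 106929/4)*(1/191330) - 207560 = -1006337/4*1/191330 - 207560 = -1006337/765320 - 207560 = -158850825537/765320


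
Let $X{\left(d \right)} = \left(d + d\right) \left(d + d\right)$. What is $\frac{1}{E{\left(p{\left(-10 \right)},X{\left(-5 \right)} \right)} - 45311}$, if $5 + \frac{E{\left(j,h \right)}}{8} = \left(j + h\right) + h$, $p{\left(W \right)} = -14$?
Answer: $- \frac{1}{43863} \approx -2.2798 \cdot 10^{-5}$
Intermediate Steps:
$X{\left(d \right)} = 4 d^{2}$ ($X{\left(d \right)} = 2 d 2 d = 4 d^{2}$)
$E{\left(j,h \right)} = -40 + 8 j + 16 h$ ($E{\left(j,h \right)} = -40 + 8 \left(\left(j + h\right) + h\right) = -40 + 8 \left(\left(h + j\right) + h\right) = -40 + 8 \left(j + 2 h\right) = -40 + \left(8 j + 16 h\right) = -40 + 8 j + 16 h$)
$\frac{1}{E{\left(p{\left(-10 \right)},X{\left(-5 \right)} \right)} - 45311} = \frac{1}{\left(-40 + 8 \left(-14\right) + 16 \cdot 4 \left(-5\right)^{2}\right) - 45311} = \frac{1}{\left(-40 - 112 + 16 \cdot 4 \cdot 25\right) - 45311} = \frac{1}{\left(-40 - 112 + 16 \cdot 100\right) - 45311} = \frac{1}{\left(-40 - 112 + 1600\right) - 45311} = \frac{1}{1448 - 45311} = \frac{1}{-43863} = - \frac{1}{43863}$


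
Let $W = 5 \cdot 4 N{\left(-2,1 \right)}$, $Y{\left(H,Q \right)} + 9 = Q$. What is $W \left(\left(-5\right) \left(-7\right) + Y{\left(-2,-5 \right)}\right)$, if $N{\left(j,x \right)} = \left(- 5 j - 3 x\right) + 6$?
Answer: $5460$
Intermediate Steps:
$N{\left(j,x \right)} = 6 - 5 j - 3 x$
$Y{\left(H,Q \right)} = -9 + Q$
$W = 260$ ($W = 5 \cdot 4 \left(6 - -10 - 3\right) = 20 \left(6 + 10 - 3\right) = 20 \cdot 13 = 260$)
$W \left(\left(-5\right) \left(-7\right) + Y{\left(-2,-5 \right)}\right) = 260 \left(\left(-5\right) \left(-7\right) - 14\right) = 260 \left(35 - 14\right) = 260 \cdot 21 = 5460$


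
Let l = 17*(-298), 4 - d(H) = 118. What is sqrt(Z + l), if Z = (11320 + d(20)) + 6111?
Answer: sqrt(12251) ≈ 110.68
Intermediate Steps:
d(H) = -114 (d(H) = 4 - 1*118 = 4 - 118 = -114)
l = -5066
Z = 17317 (Z = (11320 - 114) + 6111 = 11206 + 6111 = 17317)
sqrt(Z + l) = sqrt(17317 - 5066) = sqrt(12251)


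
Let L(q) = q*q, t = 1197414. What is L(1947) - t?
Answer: 2593395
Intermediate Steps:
L(q) = q**2
L(1947) - t = 1947**2 - 1*1197414 = 3790809 - 1197414 = 2593395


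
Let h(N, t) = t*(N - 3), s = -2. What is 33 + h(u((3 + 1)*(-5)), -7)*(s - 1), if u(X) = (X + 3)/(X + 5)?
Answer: -31/5 ≈ -6.2000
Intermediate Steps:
u(X) = (3 + X)/(5 + X)
h(N, t) = t*(-3 + N)
33 + h(u((3 + 1)*(-5)), -7)*(s - 1) = 33 + (-7*(-3 + (3 + (3 + 1)*(-5))/(5 + (3 + 1)*(-5))))*(-2 - 1) = 33 - 7*(-3 + (3 + 4*(-5))/(5 + 4*(-5)))*(-3) = 33 - 7*(-3 + (3 - 20)/(5 - 20))*(-3) = 33 - 7*(-3 - 17/(-15))*(-3) = 33 - 7*(-3 - 1/15*(-17))*(-3) = 33 - 7*(-3 + 17/15)*(-3) = 33 - 7*(-28/15)*(-3) = 33 + (196/15)*(-3) = 33 - 196/5 = -31/5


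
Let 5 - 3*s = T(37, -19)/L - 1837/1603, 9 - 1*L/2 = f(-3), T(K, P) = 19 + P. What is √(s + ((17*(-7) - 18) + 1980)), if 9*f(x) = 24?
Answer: √4741053639/1603 ≈ 42.954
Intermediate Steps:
f(x) = 8/3 (f(x) = (⅑)*24 = 8/3)
L = 38/3 (L = 18 - 2*8/3 = 18 - 16/3 = 38/3 ≈ 12.667)
s = 3284/1603 (s = 5/3 - ((19 - 19)/(38/3) - 1837/1603)/3 = 5/3 - (0*(3/38) - 1837*1/1603)/3 = 5/3 - (0 - 1837/1603)/3 = 5/3 - ⅓*(-1837/1603) = 5/3 + 1837/4809 = 3284/1603 ≈ 2.0487)
√(s + ((17*(-7) - 18) + 1980)) = √(3284/1603 + ((17*(-7) - 18) + 1980)) = √(3284/1603 + ((-119 - 18) + 1980)) = √(3284/1603 + (-137 + 1980)) = √(3284/1603 + 1843) = √(2957613/1603) = √4741053639/1603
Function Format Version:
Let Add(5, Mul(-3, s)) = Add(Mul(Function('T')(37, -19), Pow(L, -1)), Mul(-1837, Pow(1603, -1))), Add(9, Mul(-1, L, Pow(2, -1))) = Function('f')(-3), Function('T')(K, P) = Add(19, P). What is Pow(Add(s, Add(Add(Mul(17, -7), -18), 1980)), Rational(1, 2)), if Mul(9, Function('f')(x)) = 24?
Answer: Mul(Rational(1, 1603), Pow(4741053639, Rational(1, 2))) ≈ 42.954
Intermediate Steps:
Function('f')(x) = Rational(8, 3) (Function('f')(x) = Mul(Rational(1, 9), 24) = Rational(8, 3))
L = Rational(38, 3) (L = Add(18, Mul(-2, Rational(8, 3))) = Add(18, Rational(-16, 3)) = Rational(38, 3) ≈ 12.667)
s = Rational(3284, 1603) (s = Add(Rational(5, 3), Mul(Rational(-1, 3), Add(Mul(Add(19, -19), Pow(Rational(38, 3), -1)), Mul(-1837, Pow(1603, -1))))) = Add(Rational(5, 3), Mul(Rational(-1, 3), Add(Mul(0, Rational(3, 38)), Mul(-1837, Rational(1, 1603))))) = Add(Rational(5, 3), Mul(Rational(-1, 3), Add(0, Rational(-1837, 1603)))) = Add(Rational(5, 3), Mul(Rational(-1, 3), Rational(-1837, 1603))) = Add(Rational(5, 3), Rational(1837, 4809)) = Rational(3284, 1603) ≈ 2.0487)
Pow(Add(s, Add(Add(Mul(17, -7), -18), 1980)), Rational(1, 2)) = Pow(Add(Rational(3284, 1603), Add(Add(Mul(17, -7), -18), 1980)), Rational(1, 2)) = Pow(Add(Rational(3284, 1603), Add(Add(-119, -18), 1980)), Rational(1, 2)) = Pow(Add(Rational(3284, 1603), Add(-137, 1980)), Rational(1, 2)) = Pow(Add(Rational(3284, 1603), 1843), Rational(1, 2)) = Pow(Rational(2957613, 1603), Rational(1, 2)) = Mul(Rational(1, 1603), Pow(4741053639, Rational(1, 2)))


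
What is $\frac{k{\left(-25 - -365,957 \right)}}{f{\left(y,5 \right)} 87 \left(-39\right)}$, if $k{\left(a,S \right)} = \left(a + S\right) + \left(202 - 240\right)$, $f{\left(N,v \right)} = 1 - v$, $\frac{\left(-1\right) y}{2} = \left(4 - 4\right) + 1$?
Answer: $\frac{1259}{13572} \approx 0.092764$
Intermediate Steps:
$y = -2$ ($y = - 2 \left(\left(4 - 4\right) + 1\right) = - 2 \left(0 + 1\right) = \left(-2\right) 1 = -2$)
$k{\left(a,S \right)} = -38 + S + a$ ($k{\left(a,S \right)} = \left(S + a\right) + \left(202 - 240\right) = \left(S + a\right) - 38 = -38 + S + a$)
$\frac{k{\left(-25 - -365,957 \right)}}{f{\left(y,5 \right)} 87 \left(-39\right)} = \frac{-38 + 957 - -340}{\left(1 - 5\right) 87 \left(-39\right)} = \frac{-38 + 957 + \left(-25 + 365\right)}{\left(1 - 5\right) 87 \left(-39\right)} = \frac{-38 + 957 + 340}{\left(-4\right) 87 \left(-39\right)} = \frac{1259}{\left(-348\right) \left(-39\right)} = \frac{1259}{13572}$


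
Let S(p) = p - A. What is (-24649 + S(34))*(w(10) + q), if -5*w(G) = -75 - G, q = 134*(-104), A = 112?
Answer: 344175113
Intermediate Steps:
q = -13936
S(p) = -112 + p (S(p) = p - 1*112 = p - 112 = -112 + p)
w(G) = 15 + G/5 (w(G) = -(-75 - G)/5 = 15 + G/5)
(-24649 + S(34))*(w(10) + q) = (-24649 + (-112 + 34))*((15 + (⅕)*10) - 13936) = (-24649 - 78)*((15 + 2) - 13936) = -24727*(17 - 13936) = -24727*(-13919) = 344175113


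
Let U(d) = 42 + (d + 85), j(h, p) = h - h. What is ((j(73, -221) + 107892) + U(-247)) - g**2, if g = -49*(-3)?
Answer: 86163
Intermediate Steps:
j(h, p) = 0
g = 147
U(d) = 127 + d (U(d) = 42 + (85 + d) = 127 + d)
((j(73, -221) + 107892) + U(-247)) - g**2 = ((0 + 107892) + (127 - 247)) - 1*147**2 = (107892 - 120) - 1*21609 = 107772 - 21609 = 86163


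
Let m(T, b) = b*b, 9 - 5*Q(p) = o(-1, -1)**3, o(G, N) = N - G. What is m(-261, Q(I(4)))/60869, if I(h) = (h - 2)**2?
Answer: 81/1521725 ≈ 5.3229e-5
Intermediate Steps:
I(h) = (-2 + h)**2
Q(p) = 9/5 (Q(p) = 9/5 - (-1 - 1*(-1))**3/5 = 9/5 - (-1 + 1)**3/5 = 9/5 - 1/5*0**3 = 9/5 - 1/5*0 = 9/5 + 0 = 9/5)
m(T, b) = b**2
m(-261, Q(I(4)))/60869 = (9/5)**2/60869 = (81/25)*(1/60869) = 81/1521725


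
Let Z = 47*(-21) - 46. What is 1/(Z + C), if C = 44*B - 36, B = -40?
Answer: -1/2829 ≈ -0.00035348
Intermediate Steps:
C = -1796 (C = 44*(-40) - 36 = -1760 - 36 = -1796)
Z = -1033 (Z = -987 - 46 = -1033)
1/(Z + C) = 1/(-1033 - 1796) = 1/(-2829) = -1/2829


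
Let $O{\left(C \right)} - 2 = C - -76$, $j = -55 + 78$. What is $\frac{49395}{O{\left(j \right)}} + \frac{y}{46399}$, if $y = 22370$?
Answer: $\frac{2294137975}{4686299} \approx 489.54$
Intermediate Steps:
$j = 23$
$O{\left(C \right)} = 78 + C$ ($O{\left(C \right)} = 2 + \left(C - -76\right) = 2 + \left(C + 76\right) = 2 + \left(76 + C\right) = 78 + C$)
$\frac{49395}{O{\left(j \right)}} + \frac{y}{46399} = \frac{49395}{78 + 23} + \frac{22370}{46399} = \frac{49395}{101} + 22370 \cdot \frac{1}{46399} = 49395 \cdot \frac{1}{101} + \frac{22370}{46399} = \frac{49395}{101} + \frac{22370}{46399} = \frac{2294137975}{4686299}$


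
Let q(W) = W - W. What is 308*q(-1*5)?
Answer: 0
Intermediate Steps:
q(W) = 0
308*q(-1*5) = 308*0 = 0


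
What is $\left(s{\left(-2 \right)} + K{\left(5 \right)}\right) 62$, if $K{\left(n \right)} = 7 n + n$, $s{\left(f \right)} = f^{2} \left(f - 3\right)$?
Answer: $1240$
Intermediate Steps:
$s{\left(f \right)} = f^{2} \left(-3 + f\right)$
$K{\left(n \right)} = 8 n$
$\left(s{\left(-2 \right)} + K{\left(5 \right)}\right) 62 = \left(\left(-2\right)^{2} \left(-3 - 2\right) + 8 \cdot 5\right) 62 = \left(4 \left(-5\right) + 40\right) 62 = \left(-20 + 40\right) 62 = 20 \cdot 62 = 1240$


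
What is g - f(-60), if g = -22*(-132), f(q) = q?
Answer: 2964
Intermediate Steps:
g = 2904
g - f(-60) = 2904 - 1*(-60) = 2904 + 60 = 2964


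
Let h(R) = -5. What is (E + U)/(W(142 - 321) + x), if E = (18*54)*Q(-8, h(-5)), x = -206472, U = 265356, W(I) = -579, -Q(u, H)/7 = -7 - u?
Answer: -86184/69017 ≈ -1.2487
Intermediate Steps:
Q(u, H) = 49 + 7*u (Q(u, H) = -7*(-7 - u) = 49 + 7*u)
E = -6804 (E = (18*54)*(49 + 7*(-8)) = 972*(49 - 56) = 972*(-7) = -6804)
(E + U)/(W(142 - 321) + x) = (-6804 + 265356)/(-579 - 206472) = 258552/(-207051) = 258552*(-1/207051) = -86184/69017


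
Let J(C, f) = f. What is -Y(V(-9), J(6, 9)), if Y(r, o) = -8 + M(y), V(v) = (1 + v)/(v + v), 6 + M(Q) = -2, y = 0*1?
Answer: 16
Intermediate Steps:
y = 0
M(Q) = -8 (M(Q) = -6 - 2 = -8)
V(v) = (1 + v)/(2*v) (V(v) = (1 + v)/((2*v)) = (1 + v)*(1/(2*v)) = (1 + v)/(2*v))
Y(r, o) = -16 (Y(r, o) = -8 - 8 = -16)
-Y(V(-9), J(6, 9)) = -1*(-16) = 16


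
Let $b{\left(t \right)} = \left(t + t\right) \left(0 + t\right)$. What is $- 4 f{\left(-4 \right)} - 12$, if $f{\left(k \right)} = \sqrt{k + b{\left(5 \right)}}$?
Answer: $-12 - 4 \sqrt{46} \approx -39.129$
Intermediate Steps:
$b{\left(t \right)} = 2 t^{2}$ ($b{\left(t \right)} = 2 t t = 2 t^{2}$)
$f{\left(k \right)} = \sqrt{50 + k}$ ($f{\left(k \right)} = \sqrt{k + 2 \cdot 5^{2}} = \sqrt{k + 2 \cdot 25} = \sqrt{k + 50} = \sqrt{50 + k}$)
$- 4 f{\left(-4 \right)} - 12 = - 4 \sqrt{50 - 4} - 12 = - 4 \sqrt{46} - 12 = -12 - 4 \sqrt{46}$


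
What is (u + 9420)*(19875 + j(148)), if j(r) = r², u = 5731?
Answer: 632993629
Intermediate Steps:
(u + 9420)*(19875 + j(148)) = (5731 + 9420)*(19875 + 148²) = 15151*(19875 + 21904) = 15151*41779 = 632993629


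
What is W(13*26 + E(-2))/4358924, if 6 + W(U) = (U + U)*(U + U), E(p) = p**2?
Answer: 233925/2179462 ≈ 0.10733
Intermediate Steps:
W(U) = -6 + 4*U**2 (W(U) = -6 + (U + U)*(U + U) = -6 + (2*U)*(2*U) = -6 + 4*U**2)
W(13*26 + E(-2))/4358924 = (-6 + 4*(13*26 + (-2)**2)**2)/4358924 = (-6 + 4*(338 + 4)**2)*(1/4358924) = (-6 + 4*342**2)*(1/4358924) = (-6 + 4*116964)*(1/4358924) = (-6 + 467856)*(1/4358924) = 467850*(1/4358924) = 233925/2179462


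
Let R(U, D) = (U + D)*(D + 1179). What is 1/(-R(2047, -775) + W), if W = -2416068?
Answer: -1/2929956 ≈ -3.4130e-7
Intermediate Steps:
R(U, D) = (1179 + D)*(D + U) (R(U, D) = (D + U)*(1179 + D) = (1179 + D)*(D + U))
1/(-R(2047, -775) + W) = 1/(-((-775)**2 + 1179*(-775) + 1179*2047 - 775*2047) - 2416068) = 1/(-(600625 - 913725 + 2413413 - 1586425) - 2416068) = 1/(-1*513888 - 2416068) = 1/(-513888 - 2416068) = 1/(-2929956) = -1/2929956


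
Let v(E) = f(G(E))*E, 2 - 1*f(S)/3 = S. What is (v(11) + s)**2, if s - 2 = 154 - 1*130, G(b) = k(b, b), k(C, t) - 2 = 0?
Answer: 676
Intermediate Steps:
k(C, t) = 2 (k(C, t) = 2 + 0 = 2)
G(b) = 2
f(S) = 6 - 3*S
s = 26 (s = 2 + (154 - 1*130) = 2 + (154 - 130) = 2 + 24 = 26)
v(E) = 0 (v(E) = (6 - 3*2)*E = (6 - 6)*E = 0*E = 0)
(v(11) + s)**2 = (0 + 26)**2 = 26**2 = 676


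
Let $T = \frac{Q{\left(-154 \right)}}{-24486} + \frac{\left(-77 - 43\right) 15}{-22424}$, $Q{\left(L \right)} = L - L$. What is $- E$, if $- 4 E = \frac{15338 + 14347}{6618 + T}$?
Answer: $\frac{27735685}{24733972} \approx 1.1214$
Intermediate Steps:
$Q{\left(L \right)} = 0$
$T = \frac{225}{2803}$ ($T = \frac{0}{-24486} + \frac{\left(-77 - 43\right) 15}{-22424} = 0 \left(- \frac{1}{24486}\right) + \left(-120\right) 15 \left(- \frac{1}{22424}\right) = 0 - - \frac{225}{2803} = 0 + \frac{225}{2803} = \frac{225}{2803} \approx 0.080271$)
$E = - \frac{27735685}{24733972}$ ($E = - \frac{\left(15338 + 14347\right) \frac{1}{6618 + \frac{225}{2803}}}{4} = - \frac{29685 \frac{1}{\frac{18550479}{2803}}}{4} = - \frac{29685 \cdot \frac{2803}{18550479}}{4} = \left(- \frac{1}{4}\right) \frac{27735685}{6183493} = - \frac{27735685}{24733972} \approx -1.1214$)
$- E = \left(-1\right) \left(- \frac{27735685}{24733972}\right) = \frac{27735685}{24733972}$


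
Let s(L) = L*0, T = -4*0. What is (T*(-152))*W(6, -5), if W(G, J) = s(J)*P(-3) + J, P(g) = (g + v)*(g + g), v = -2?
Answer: 0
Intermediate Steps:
T = 0
s(L) = 0
P(g) = 2*g*(-2 + g) (P(g) = (g - 2)*(g + g) = (-2 + g)*(2*g) = 2*g*(-2 + g))
W(G, J) = J (W(G, J) = 0*(2*(-3)*(-2 - 3)) + J = 0*(2*(-3)*(-5)) + J = 0*30 + J = 0 + J = J)
(T*(-152))*W(6, -5) = (0*(-152))*(-5) = 0*(-5) = 0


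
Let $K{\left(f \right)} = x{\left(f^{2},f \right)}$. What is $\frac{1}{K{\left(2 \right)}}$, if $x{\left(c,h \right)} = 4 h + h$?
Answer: $\frac{1}{10} \approx 0.1$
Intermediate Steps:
$x{\left(c,h \right)} = 5 h$
$K{\left(f \right)} = 5 f$
$\frac{1}{K{\left(2 \right)}} = \frac{1}{5 \cdot 2} = \frac{1}{10}$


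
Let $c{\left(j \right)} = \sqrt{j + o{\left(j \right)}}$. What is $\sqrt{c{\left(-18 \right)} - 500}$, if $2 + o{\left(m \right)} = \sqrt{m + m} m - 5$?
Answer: $\sqrt{-500 + \sqrt{-25 - 108 i}} \approx 0.1855 - 22.214 i$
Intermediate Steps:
$o{\left(m \right)} = -7 + \sqrt{2} m^{\frac{3}{2}}$ ($o{\left(m \right)} = -2 + \left(\sqrt{m + m} m - 5\right) = -2 + \left(\sqrt{2 m} m - 5\right) = -2 + \left(\sqrt{2} \sqrt{m} m - 5\right) = -2 + \left(\sqrt{2} m^{\frac{3}{2}} - 5\right) = -2 + \left(-5 + \sqrt{2} m^{\frac{3}{2}}\right) = -7 + \sqrt{2} m^{\frac{3}{2}}$)
$c{\left(j \right)} = \sqrt{-7 + j + \sqrt{2} j^{\frac{3}{2}}}$ ($c{\left(j \right)} = \sqrt{j + \left(-7 + \sqrt{2} j^{\frac{3}{2}}\right)} = \sqrt{-7 + j + \sqrt{2} j^{\frac{3}{2}}}$)
$\sqrt{c{\left(-18 \right)} - 500} = \sqrt{\sqrt{-7 - 18 + \sqrt{2} \left(-18\right)^{\frac{3}{2}}} - 500} = \sqrt{\sqrt{-7 - 18 + \sqrt{2} \left(- 54 i \sqrt{2}\right)} - 500} = \sqrt{\sqrt{-7 - 18 - 108 i} - 500} = \sqrt{\sqrt{-25 - 108 i} - 500} = \sqrt{-500 + \sqrt{-25 - 108 i}}$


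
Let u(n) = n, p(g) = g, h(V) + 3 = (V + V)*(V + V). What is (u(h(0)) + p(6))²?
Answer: 9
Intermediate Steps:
h(V) = -3 + 4*V² (h(V) = -3 + (V + V)*(V + V) = -3 + (2*V)*(2*V) = -3 + 4*V²)
(u(h(0)) + p(6))² = ((-3 + 4*0²) + 6)² = ((-3 + 4*0) + 6)² = ((-3 + 0) + 6)² = (-3 + 6)² = 3² = 9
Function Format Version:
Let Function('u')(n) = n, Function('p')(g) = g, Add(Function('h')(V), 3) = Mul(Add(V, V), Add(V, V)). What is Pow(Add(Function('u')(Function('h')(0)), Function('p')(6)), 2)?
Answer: 9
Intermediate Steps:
Function('h')(V) = Add(-3, Mul(4, Pow(V, 2))) (Function('h')(V) = Add(-3, Mul(Add(V, V), Add(V, V))) = Add(-3, Mul(Mul(2, V), Mul(2, V))) = Add(-3, Mul(4, Pow(V, 2))))
Pow(Add(Function('u')(Function('h')(0)), Function('p')(6)), 2) = Pow(Add(Add(-3, Mul(4, Pow(0, 2))), 6), 2) = Pow(Add(Add(-3, Mul(4, 0)), 6), 2) = Pow(Add(Add(-3, 0), 6), 2) = Pow(Add(-3, 6), 2) = Pow(3, 2) = 9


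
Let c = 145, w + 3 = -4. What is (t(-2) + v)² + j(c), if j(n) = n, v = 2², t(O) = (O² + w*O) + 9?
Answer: 1106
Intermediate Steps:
w = -7 (w = -3 - 4 = -7)
t(O) = 9 + O² - 7*O (t(O) = (O² - 7*O) + 9 = 9 + O² - 7*O)
v = 4
(t(-2) + v)² + j(c) = ((9 + (-2)² - 7*(-2)) + 4)² + 145 = ((9 + 4 + 14) + 4)² + 145 = (27 + 4)² + 145 = 31² + 145 = 961 + 145 = 1106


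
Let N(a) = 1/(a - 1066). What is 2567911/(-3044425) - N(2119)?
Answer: -2707054708/3205779525 ≈ -0.84443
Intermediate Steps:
N(a) = 1/(-1066 + a)
2567911/(-3044425) - N(2119) = 2567911/(-3044425) - 1/(-1066 + 2119) = 2567911*(-1/3044425) - 1/1053 = -2567911/3044425 - 1*1/1053 = -2567911/3044425 - 1/1053 = -2707054708/3205779525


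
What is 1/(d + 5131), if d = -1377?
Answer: 1/3754 ≈ 0.00026638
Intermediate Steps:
1/(d + 5131) = 1/(-1377 + 5131) = 1/3754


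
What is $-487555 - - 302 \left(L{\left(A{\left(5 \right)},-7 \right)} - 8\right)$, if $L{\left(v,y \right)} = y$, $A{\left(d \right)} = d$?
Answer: $-492085$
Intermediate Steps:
$-487555 - - 302 \left(L{\left(A{\left(5 \right)},-7 \right)} - 8\right) = -487555 - - 302 \left(-7 - 8\right) = -487555 - \left(-302\right) \left(-15\right) = -487555 - 4530 = -492085$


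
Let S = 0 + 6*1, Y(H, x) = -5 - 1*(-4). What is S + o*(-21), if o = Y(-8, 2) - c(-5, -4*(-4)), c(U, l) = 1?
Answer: 48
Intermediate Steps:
Y(H, x) = -1 (Y(H, x) = -5 + 4 = -1)
S = 6 (S = 0 + 6 = 6)
o = -2 (o = -1 - 1*1 = -1 - 1 = -2)
S + o*(-21) = 6 - 2*(-21) = 6 + 42 = 48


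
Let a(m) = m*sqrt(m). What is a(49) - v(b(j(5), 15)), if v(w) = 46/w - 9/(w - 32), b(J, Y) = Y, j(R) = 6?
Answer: 86548/255 ≈ 339.40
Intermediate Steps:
a(m) = m**(3/2)
v(w) = -9/(-32 + w) + 46/w (v(w) = 46/w - 9/(-32 + w) = -9/(-32 + w) + 46/w)
a(49) - v(b(j(5), 15)) = 49**(3/2) - (-1472 + 37*15)/(15*(-32 + 15)) = 343 - (-1472 + 555)/(15*(-17)) = 343 - (-1)*(-917)/(15*17) = 343 - 1*917/255 = 343 - 917/255 = 86548/255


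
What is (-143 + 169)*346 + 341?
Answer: 9337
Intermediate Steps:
(-143 + 169)*346 + 341 = 26*346 + 341 = 8996 + 341 = 9337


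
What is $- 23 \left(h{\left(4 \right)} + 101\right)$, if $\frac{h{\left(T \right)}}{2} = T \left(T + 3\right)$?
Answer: $-3611$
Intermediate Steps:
$h{\left(T \right)} = 2 T \left(3 + T\right)$ ($h{\left(T \right)} = 2 T \left(T + 3\right) = 2 T \left(3 + T\right)$)
$- 23 \left(h{\left(4 \right)} + 101\right) = - 23 \left(2 \cdot 4 \left(3 + 4\right) + 101\right) = - 23 \left(2 \cdot 4 \cdot 7 + 101\right) = - 23 \left(56 + 101\right) = \left(-23\right) 157 = -3611$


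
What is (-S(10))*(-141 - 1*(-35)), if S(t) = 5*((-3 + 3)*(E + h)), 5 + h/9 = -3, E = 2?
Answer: 0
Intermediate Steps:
h = -72 (h = -45 + 9*(-3) = -45 - 27 = -72)
S(t) = 0 (S(t) = 5*((-3 + 3)*(2 - 72)) = 5*(0*(-70)) = 5*0 = 0)
(-S(10))*(-141 - 1*(-35)) = (-1*0)*(-141 - 1*(-35)) = 0*(-141 + 35) = 0*(-106) = 0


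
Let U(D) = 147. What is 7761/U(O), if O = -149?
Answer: 2587/49 ≈ 52.796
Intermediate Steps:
7761/U(O) = 7761/147 = 7761*(1/147) = 2587/49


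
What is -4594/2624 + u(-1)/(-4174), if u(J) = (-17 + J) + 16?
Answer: -4792527/2738144 ≈ -1.7503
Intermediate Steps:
u(J) = -1 + J
-4594/2624 + u(-1)/(-4174) = -4594/2624 + (-1 - 1)/(-4174) = -4594*1/2624 - 2*(-1/4174) = -2297/1312 + 1/2087 = -4792527/2738144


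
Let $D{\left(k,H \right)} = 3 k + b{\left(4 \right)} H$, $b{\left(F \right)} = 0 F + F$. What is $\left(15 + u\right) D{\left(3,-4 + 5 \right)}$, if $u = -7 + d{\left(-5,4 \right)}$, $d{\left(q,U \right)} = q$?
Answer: $39$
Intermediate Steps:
$u = -12$ ($u = -7 - 5 = -12$)
$b{\left(F \right)} = F$ ($b{\left(F \right)} = 0 + F = F$)
$D{\left(k,H \right)} = 3 k + 4 H$
$\left(15 + u\right) D{\left(3,-4 + 5 \right)} = \left(15 - 12\right) \left(3 \cdot 3 + 4 \left(-4 + 5\right)\right) = 3 \left(9 + 4 \cdot 1\right) = 3 \left(9 + 4\right) = 3 \cdot 13 = 39$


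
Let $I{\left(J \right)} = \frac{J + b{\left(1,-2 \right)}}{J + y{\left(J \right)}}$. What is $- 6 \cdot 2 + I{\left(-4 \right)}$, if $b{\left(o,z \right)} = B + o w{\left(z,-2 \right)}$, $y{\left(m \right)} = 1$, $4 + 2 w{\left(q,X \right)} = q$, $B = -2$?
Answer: $-9$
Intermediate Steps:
$w{\left(q,X \right)} = -2 + \frac{q}{2}$
$b{\left(o,z \right)} = -2 + o \left(-2 + \frac{z}{2}\right)$
$I{\left(J \right)} = \frac{-5 + J}{1 + J}$ ($I{\left(J \right)} = \frac{J + \left(-2 + \frac{1}{2} \cdot 1 \left(-4 - 2\right)\right)}{J + 1} = \frac{J + \left(-2 + \frac{1}{2} \cdot 1 \left(-6\right)\right)}{1 + J} = \frac{J - 5}{1 + J} = \frac{-5 + J}{1 + J}$)
$- 6 \cdot 2 + I{\left(-4 \right)} = - 6 \cdot 2 + \frac{-5 - 4}{1 - 4} = \left(-1\right) 12 + \frac{1}{-3} \left(-9\right) = -12 - -3 = -12 + 3 = -9$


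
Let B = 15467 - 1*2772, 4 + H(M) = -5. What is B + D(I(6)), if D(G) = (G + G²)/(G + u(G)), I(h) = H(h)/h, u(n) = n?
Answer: 50779/4 ≈ 12695.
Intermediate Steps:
H(M) = -9 (H(M) = -4 - 5 = -9)
B = 12695 (B = 15467 - 2772 = 12695)
I(h) = -9/h
D(G) = (G + G²)/(2*G) (D(G) = (G + G²)/(G + G) = (G + G²)/((2*G)) = (G + G²)*(1/(2*G)) = (G + G²)/(2*G))
B + D(I(6)) = 12695 + (½ + (-9/6)/2) = 12695 + (½ + (-9*⅙)/2) = 12695 + (½ + (½)*(-3/2)) = 12695 + (½ - ¾) = 12695 - ¼ = 50779/4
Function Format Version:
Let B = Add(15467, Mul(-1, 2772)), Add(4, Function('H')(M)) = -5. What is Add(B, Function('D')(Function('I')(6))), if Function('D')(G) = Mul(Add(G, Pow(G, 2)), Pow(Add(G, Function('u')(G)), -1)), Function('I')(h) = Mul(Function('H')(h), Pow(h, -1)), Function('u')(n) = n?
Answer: Rational(50779, 4) ≈ 12695.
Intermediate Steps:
Function('H')(M) = -9 (Function('H')(M) = Add(-4, -5) = -9)
B = 12695 (B = Add(15467, -2772) = 12695)
Function('I')(h) = Mul(-9, Pow(h, -1))
Function('D')(G) = Mul(Rational(1, 2), Pow(G, -1), Add(G, Pow(G, 2))) (Function('D')(G) = Mul(Add(G, Pow(G, 2)), Pow(Add(G, G), -1)) = Mul(Add(G, Pow(G, 2)), Pow(Mul(2, G), -1)) = Mul(Add(G, Pow(G, 2)), Mul(Rational(1, 2), Pow(G, -1))) = Mul(Rational(1, 2), Pow(G, -1), Add(G, Pow(G, 2))))
Add(B, Function('D')(Function('I')(6))) = Add(12695, Add(Rational(1, 2), Mul(Rational(1, 2), Mul(-9, Pow(6, -1))))) = Add(12695, Add(Rational(1, 2), Mul(Rational(1, 2), Mul(-9, Rational(1, 6))))) = Add(12695, Add(Rational(1, 2), Mul(Rational(1, 2), Rational(-3, 2)))) = Add(12695, Add(Rational(1, 2), Rational(-3, 4))) = Add(12695, Rational(-1, 4)) = Rational(50779, 4)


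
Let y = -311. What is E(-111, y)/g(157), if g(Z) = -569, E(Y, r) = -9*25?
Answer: 225/569 ≈ 0.39543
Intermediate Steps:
E(Y, r) = -225
E(-111, y)/g(157) = -225/(-569) = -225*(-1/569) = 225/569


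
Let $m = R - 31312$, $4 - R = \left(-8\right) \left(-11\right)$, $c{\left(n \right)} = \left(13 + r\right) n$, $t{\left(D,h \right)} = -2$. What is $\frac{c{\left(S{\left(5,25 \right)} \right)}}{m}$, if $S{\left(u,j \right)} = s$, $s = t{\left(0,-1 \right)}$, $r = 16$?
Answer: $\frac{29}{15698} \approx 0.0018474$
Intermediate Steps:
$s = -2$
$S{\left(u,j \right)} = -2$
$c{\left(n \right)} = 29 n$ ($c{\left(n \right)} = \left(13 + 16\right) n = 29 n$)
$R = -84$ ($R = 4 - \left(-8\right) \left(-11\right) = 4 - 88 = -84$)
$m = -31396$ ($m = -84 - 31312 = -31396$)
$\frac{c{\left(S{\left(5,25 \right)} \right)}}{m} = \frac{29 \left(-2\right)}{-31396} = \left(-58\right) \left(- \frac{1}{31396}\right) = \frac{29}{15698}$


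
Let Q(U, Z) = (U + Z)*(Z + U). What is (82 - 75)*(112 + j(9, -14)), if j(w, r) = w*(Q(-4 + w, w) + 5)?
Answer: 13447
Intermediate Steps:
Q(U, Z) = (U + Z)**2 (Q(U, Z) = (U + Z)*(U + Z) = (U + Z)**2)
j(w, r) = w*(5 + (-4 + 2*w)**2) (j(w, r) = w*(((-4 + w) + w)**2 + 5) = w*((-4 + 2*w)**2 + 5) = w*(5 + (-4 + 2*w)**2))
(82 - 75)*(112 + j(9, -14)) = (82 - 75)*(112 + 9*(5 + 4*(-2 + 9)**2)) = 7*(112 + 9*(5 + 4*7**2)) = 7*(112 + 9*(5 + 4*49)) = 7*(112 + 9*(5 + 196)) = 7*(112 + 9*201) = 7*(112 + 1809) = 7*1921 = 13447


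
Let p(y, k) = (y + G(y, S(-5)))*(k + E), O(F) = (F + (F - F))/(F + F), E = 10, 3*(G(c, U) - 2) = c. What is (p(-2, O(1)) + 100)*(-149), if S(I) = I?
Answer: -13857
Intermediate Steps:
G(c, U) = 2 + c/3
O(F) = ½ (O(F) = (F + 0)/((2*F)) = F*(1/(2*F)) = ½)
p(y, k) = (2 + 4*y/3)*(10 + k) (p(y, k) = (y + (2 + y/3))*(k + 10) = (2 + 4*y/3)*(10 + k))
(p(-2, O(1)) + 100)*(-149) = ((20 + 2*(½) + (40/3)*(-2) + (4/3)*(½)*(-2)) + 100)*(-149) = ((20 + 1 - 80/3 - 4/3) + 100)*(-149) = (-7 + 100)*(-149) = 93*(-149) = -13857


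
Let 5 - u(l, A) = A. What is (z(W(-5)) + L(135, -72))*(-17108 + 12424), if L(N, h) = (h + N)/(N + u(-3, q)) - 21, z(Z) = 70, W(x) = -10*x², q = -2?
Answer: -16443182/71 ≈ -2.3159e+5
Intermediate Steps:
u(l, A) = 5 - A
L(N, h) = -21 + (N + h)/(7 + N) (L(N, h) = (h + N)/(N + (5 - 1*(-2))) - 21 = (N + h)/(N + (5 + 2)) - 21 = (N + h)/(N + 7) - 21 = (N + h)/(7 + N) - 21 = -21 + (N + h)/(7 + N))
(z(W(-5)) + L(135, -72))*(-17108 + 12424) = (70 + (-147 - 72 - 20*135)/(7 + 135))*(-17108 + 12424) = (70 + (-147 - 72 - 2700)/142)*(-4684) = (70 + (1/142)*(-2919))*(-4684) = (70 - 2919/142)*(-4684) = (7021/142)*(-4684) = -16443182/71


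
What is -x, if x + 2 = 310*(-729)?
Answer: 225992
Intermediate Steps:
x = -225992 (x = -2 + 310*(-729) = -2 - 225990 = -225992)
-x = -1*(-225992) = 225992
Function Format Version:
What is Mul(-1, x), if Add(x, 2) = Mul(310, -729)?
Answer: 225992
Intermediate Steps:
x = -225992 (x = Add(-2, Mul(310, -729)) = Add(-2, -225990) = -225992)
Mul(-1, x) = Mul(-1, -225992) = 225992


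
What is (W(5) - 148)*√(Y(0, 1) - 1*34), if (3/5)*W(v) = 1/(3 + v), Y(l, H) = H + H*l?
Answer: -3547*I*√33/24 ≈ -849.0*I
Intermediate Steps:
W(v) = 5/(3*(3 + v))
(W(5) - 148)*√(Y(0, 1) - 1*34) = (5/(3*(3 + 5)) - 148)*√(1*(1 + 0) - 1*34) = ((5/3)/8 - 148)*√(1*1 - 34) = ((5/3)*(⅛) - 148)*√(1 - 34) = (5/24 - 148)*√(-33) = -3547*I*√33/24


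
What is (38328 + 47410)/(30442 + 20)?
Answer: 42869/15231 ≈ 2.8146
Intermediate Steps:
(38328 + 47410)/(30442 + 20) = 85738/30462 = 85738*(1/30462) = 42869/15231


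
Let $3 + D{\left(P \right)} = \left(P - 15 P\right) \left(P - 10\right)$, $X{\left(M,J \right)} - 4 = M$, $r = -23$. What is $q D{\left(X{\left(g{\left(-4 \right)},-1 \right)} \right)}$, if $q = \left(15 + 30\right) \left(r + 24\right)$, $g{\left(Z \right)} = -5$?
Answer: $-7065$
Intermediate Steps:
$X{\left(M,J \right)} = 4 + M$
$q = 45$ ($q = \left(15 + 30\right) \left(-23 + 24\right) = 45 \cdot 1 = 45$)
$D{\left(P \right)} = -3 - 14 P \left(-10 + P\right)$ ($D{\left(P \right)} = -3 + \left(P - 15 P\right) \left(P - 10\right) = -3 + - 14 P \left(-10 + P\right) = -3 - 14 P \left(-10 + P\right)$)
$q D{\left(X{\left(g{\left(-4 \right)},-1 \right)} \right)} = 45 \left(-3 - 14 \left(4 - 5\right)^{2} + 140 \left(4 - 5\right)\right) = 45 \left(-3 - 14 \left(-1\right)^{2} + 140 \left(-1\right)\right) = 45 \left(-3 - 14 - 140\right) = 45 \left(-157\right) = -7065$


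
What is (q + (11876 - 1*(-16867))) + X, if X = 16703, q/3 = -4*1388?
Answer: 28790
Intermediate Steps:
q = -16656 (q = 3*(-4*1388) = 3*(-5552) = -16656)
(q + (11876 - 1*(-16867))) + X = (-16656 + (11876 - 1*(-16867))) + 16703 = (-16656 + (11876 + 16867)) + 16703 = (-16656 + 28743) + 16703 = 12087 + 16703 = 28790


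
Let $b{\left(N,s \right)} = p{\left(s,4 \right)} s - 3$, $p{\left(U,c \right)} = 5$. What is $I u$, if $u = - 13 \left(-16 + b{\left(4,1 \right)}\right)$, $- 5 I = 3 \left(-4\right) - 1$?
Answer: $\frac{2366}{5} \approx 473.2$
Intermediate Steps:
$I = \frac{13}{5}$ ($I = - \frac{3 \left(-4\right) - 1}{5} = - \frac{-12 - 1}{5} = \left(- \frac{1}{5}\right) \left(-13\right) = \frac{13}{5} \approx 2.6$)
$b{\left(N,s \right)} = -3 + 5 s$ ($b{\left(N,s \right)} = 5 s - 3 = -3 + 5 s$)
$u = 182$ ($u = - 13 \left(-16 + \left(-3 + 5 \cdot 1\right)\right) = - 13 \left(-16 + \left(-3 + 5\right)\right) = - 13 \left(-16 + 2\right) = \left(-13\right) \left(-14\right) = 182$)
$I u = \frac{13}{5} \cdot 182 = \frac{2366}{5}$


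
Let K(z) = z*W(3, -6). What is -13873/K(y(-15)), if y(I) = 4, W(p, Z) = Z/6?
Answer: 13873/4 ≈ 3468.3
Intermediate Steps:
W(p, Z) = Z/6 (W(p, Z) = Z*(⅙) = Z/6)
K(z) = -z (K(z) = z*((⅙)*(-6)) = z*(-1) = -z)
-13873/K(y(-15)) = -13873/((-1*4)) = -13873/(-4) = -13873*(-¼) = 13873/4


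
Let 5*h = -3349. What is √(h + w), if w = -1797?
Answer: I*√61670/5 ≈ 49.667*I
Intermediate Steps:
h = -3349/5 (h = (⅕)*(-3349) = -3349/5 ≈ -669.80)
√(h + w) = √(-3349/5 - 1797) = √(-12334/5) = I*√61670/5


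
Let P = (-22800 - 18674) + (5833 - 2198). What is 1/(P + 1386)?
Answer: -1/36453 ≈ -2.7433e-5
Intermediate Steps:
P = -37839 (P = -41474 + 3635 = -37839)
1/(P + 1386) = 1/(-37839 + 1386) = 1/(-36453) = -1/36453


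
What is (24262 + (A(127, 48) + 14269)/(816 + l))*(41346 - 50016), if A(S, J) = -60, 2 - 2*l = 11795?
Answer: -712378537960/3387 ≈ -2.1033e+8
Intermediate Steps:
l = -11793/2 (l = 1 - ½*11795 = 1 - 11795/2 = -11793/2 ≈ -5896.5)
(24262 + (A(127, 48) + 14269)/(816 + l))*(41346 - 50016) = (24262 + (-60 + 14269)/(816 - 11793/2))*(41346 - 50016) = (24262 + 14209/(-10161/2))*(-8670) = (24262 + 14209*(-2/10161))*(-8670) = (24262 - 28418/10161)*(-8670) = (246497764/10161)*(-8670) = -712378537960/3387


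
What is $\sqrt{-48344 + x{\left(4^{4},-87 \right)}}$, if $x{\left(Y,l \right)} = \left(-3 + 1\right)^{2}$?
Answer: $2 i \sqrt{12085} \approx 219.86 i$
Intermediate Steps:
$x{\left(Y,l \right)} = 4$ ($x{\left(Y,l \right)} = \left(-2\right)^{2} = 4$)
$\sqrt{-48344 + x{\left(4^{4},-87 \right)}} = \sqrt{-48344 + 4} = \sqrt{-48340} = 2 i \sqrt{12085}$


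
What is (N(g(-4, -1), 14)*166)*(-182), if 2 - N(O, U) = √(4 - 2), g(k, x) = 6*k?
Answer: -60424 + 30212*√2 ≈ -17698.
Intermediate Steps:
N(O, U) = 2 - √2 (N(O, U) = 2 - √(4 - 2) = 2 - √2)
(N(g(-4, -1), 14)*166)*(-182) = ((2 - √2)*166)*(-182) = (332 - 166*√2)*(-182) = -60424 + 30212*√2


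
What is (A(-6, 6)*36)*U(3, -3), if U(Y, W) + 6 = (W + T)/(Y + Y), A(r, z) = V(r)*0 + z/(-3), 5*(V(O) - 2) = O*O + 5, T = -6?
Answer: 540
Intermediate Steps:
V(O) = 3 + O²/5 (V(O) = 2 + (O*O + 5)/5 = 2 + (O² + 5)/5 = 2 + (5 + O²)/5 = 2 + (1 + O²/5) = 3 + O²/5)
A(r, z) = -z/3 (A(r, z) = (3 + r²/5)*0 + z/(-3) = 0 + z*(-⅓) = 0 - z/3 = -z/3)
U(Y, W) = -6 + (-6 + W)/(2*Y) (U(Y, W) = -6 + (W - 6)/(Y + Y) = -6 + (-6 + W)/((2*Y)) = -6 + (-6 + W)*(1/(2*Y)) = -6 + (-6 + W)/(2*Y))
(A(-6, 6)*36)*U(3, -3) = (-⅓*6*36)*((½)*(-6 - 3 - 12*3)/3) = (-2*36)*((½)*(⅓)*(-6 - 3 - 36)) = -36*(-45)/3 = -72*(-15/2) = 540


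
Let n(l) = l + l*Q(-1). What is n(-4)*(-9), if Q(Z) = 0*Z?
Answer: 36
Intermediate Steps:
Q(Z) = 0
n(l) = l (n(l) = l + l*0 = l + 0 = l)
n(-4)*(-9) = -4*(-9) = 36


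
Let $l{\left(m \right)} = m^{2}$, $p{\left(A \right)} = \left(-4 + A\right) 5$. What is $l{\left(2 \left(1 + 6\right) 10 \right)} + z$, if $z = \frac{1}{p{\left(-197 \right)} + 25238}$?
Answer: $\frac{474966801}{24233} \approx 19600.0$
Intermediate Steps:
$p{\left(A \right)} = -20 + 5 A$
$z = \frac{1}{24233}$ ($z = \frac{1}{\left(-20 + 5 \left(-197\right)\right) + 25238} = \frac{1}{\left(-20 - 985\right) + 25238} = \frac{1}{-1005 + 25238} = \frac{1}{24233} \approx 4.1266 \cdot 10^{-5}$)
$l{\left(2 \left(1 + 6\right) 10 \right)} + z = \left(2 \left(1 + 6\right) 10\right)^{2} + \frac{1}{24233} = \left(2 \cdot 7 \cdot 10\right)^{2} + \frac{1}{24233} = \left(14 \cdot 10\right)^{2} + \frac{1}{24233} = 140^{2} + \frac{1}{24233} = 19600 + \frac{1}{24233} = \frac{474966801}{24233}$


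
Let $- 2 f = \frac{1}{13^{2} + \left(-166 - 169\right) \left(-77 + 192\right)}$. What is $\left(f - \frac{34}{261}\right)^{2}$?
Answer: $\frac{6801387554809}{400873756636224} \approx 0.016966$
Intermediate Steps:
$f = \frac{1}{76712}$ ($f = - \frac{1}{2 \left(13^{2} + \left(-166 - 169\right) \left(-77 + 192\right)\right)} = - \frac{1}{2 \left(169 - 38525\right)} = - \frac{1}{2 \left(-38356\right)} = \left(- \frac{1}{2}\right) \left(- \frac{1}{38356}\right) = \frac{1}{76712} \approx 1.3036 \cdot 10^{-5}$)
$\left(f - \frac{34}{261}\right)^{2} = \left(\frac{1}{76712} - \frac{34}{261}\right)^{2} = \left(- \frac{2607947}{20021832}\right)^{2} = \frac{6801387554809}{400873756636224}$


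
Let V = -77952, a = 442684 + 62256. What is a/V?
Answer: -126235/19488 ≈ -6.4776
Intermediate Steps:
a = 504940
a/V = 504940/(-77952) = 504940*(-1/77952) = -126235/19488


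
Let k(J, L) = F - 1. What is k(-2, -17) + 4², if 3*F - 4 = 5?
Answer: 18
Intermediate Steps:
F = 3 (F = 4/3 + (⅓)*5 = 4/3 + 5/3 = 3)
k(J, L) = 2 (k(J, L) = 3 - 1 = 2)
k(-2, -17) + 4² = 2 + 4² = 2 + 16 = 18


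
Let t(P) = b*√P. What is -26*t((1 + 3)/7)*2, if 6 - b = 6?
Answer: 0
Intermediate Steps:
b = 0 (b = 6 - 1*6 = 6 - 6 = 0)
t(P) = 0 (t(P) = 0*√P = 0)
-26*t((1 + 3)/7)*2 = -26*0*2 = 0*2 = 0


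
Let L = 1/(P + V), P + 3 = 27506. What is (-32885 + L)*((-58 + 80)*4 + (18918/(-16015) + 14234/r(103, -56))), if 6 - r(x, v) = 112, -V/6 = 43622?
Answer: 310318937247821034/198812404055 ≈ 1.5609e+6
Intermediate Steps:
V = -261732 (V = -6*43622 = -261732)
r(x, v) = -106 (r(x, v) = 6 - 1*112 = 6 - 112 = -106)
P = 27503 (P = -3 + 27506 = 27503)
L = -1/234229 (L = 1/(27503 - 261732) = 1/(-234229) = -1/234229 ≈ -4.2693e-6)
(-32885 + L)*((-58 + 80)*4 + (18918/(-16015) + 14234/r(103, -56))) = (-32885 - 1/234229)*((-58 + 80)*4 + (18918/(-16015) + 14234/(-106))) = -7702620666*(22*4 + (18918*(-1/16015) + 14234*(-1/106)))/234229 = -7702620666*(88 + (-18918/16015 - 7117/53))/234229 = -7702620666*(88 - 114981409/848795)/234229 = -7702620666/234229*(-40287449/848795) = 310318937247821034/198812404055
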